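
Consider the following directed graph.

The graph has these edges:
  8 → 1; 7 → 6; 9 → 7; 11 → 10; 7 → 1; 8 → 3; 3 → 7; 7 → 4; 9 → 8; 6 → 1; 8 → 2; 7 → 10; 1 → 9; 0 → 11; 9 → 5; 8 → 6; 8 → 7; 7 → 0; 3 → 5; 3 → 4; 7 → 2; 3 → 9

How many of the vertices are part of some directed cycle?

6

A vertex is on a directed cycle iff it belongs to a strongly connected component of size ≥ 2 (or has a self-loop).
The vertices on cycles are {1, 3, 6, 7, 8, 9} — 6 in total.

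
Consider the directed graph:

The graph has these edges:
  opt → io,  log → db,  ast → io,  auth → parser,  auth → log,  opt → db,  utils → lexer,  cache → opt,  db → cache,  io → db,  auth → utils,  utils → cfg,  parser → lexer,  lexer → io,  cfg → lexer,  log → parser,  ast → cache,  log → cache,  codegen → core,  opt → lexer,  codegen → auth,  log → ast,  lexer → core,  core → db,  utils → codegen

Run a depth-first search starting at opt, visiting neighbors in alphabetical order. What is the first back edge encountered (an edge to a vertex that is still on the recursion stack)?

cache->opt

DFS from opt (visiting neighbors in alphabetical order); mark gray on enter, black on exit:
opt gray
  db gray
    cache gray
      cache→opt: opt is gray → back edge
First back edge: cache → opt.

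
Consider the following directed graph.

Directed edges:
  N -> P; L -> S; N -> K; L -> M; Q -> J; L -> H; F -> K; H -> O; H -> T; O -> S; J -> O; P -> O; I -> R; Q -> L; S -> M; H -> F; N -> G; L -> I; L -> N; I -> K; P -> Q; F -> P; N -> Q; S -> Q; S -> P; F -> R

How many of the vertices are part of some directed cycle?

A vertex is on a directed cycle iff it belongs to a strongly connected component of size ≥ 2 (or has a self-loop).
The vertices on cycles are {F, H, J, L, N, O, P, Q, S} — 9 in total.

9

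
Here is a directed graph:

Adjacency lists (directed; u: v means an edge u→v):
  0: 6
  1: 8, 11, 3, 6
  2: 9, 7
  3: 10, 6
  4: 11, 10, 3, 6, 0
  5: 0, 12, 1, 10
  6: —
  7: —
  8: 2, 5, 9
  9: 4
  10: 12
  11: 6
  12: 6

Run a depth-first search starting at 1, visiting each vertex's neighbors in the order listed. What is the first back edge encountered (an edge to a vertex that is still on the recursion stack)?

5→1

DFS from 1 (visiting each vertex's neighbors in the order listed); mark gray on enter, black on exit:
1 gray
  8 gray
    2 gray
      9 gray
        4 gray
          11 gray
            6 gray
            6 black
          11 black
          10 gray
            12 gray
              12→6: 6 black — skip
            12 black
          10 black
          3 gray
            3→10: 10 black — skip
            3→6: 6 black — skip
          3 black
          4→6: 6 black — skip
          0 gray
            0→6: 6 black — skip
          0 black
        4 black
      9 black
      7 gray
      7 black
    2 black
    5 gray
      5→0: 0 black — skip
      5→12: 12 black — skip
      5→1: 1 is gray → back edge
First back edge: 5 → 1.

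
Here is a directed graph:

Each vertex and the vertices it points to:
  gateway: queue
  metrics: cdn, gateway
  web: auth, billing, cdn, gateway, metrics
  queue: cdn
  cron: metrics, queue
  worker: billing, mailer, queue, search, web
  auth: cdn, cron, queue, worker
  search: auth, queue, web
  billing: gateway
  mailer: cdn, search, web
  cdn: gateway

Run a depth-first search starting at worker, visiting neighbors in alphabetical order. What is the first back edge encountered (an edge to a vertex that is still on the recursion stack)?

cdn→gateway

DFS from worker (visiting neighbors in alphabetical order); mark gray on enter, black on exit:
worker gray
  billing gray
    gateway gray
      queue gray
        cdn gray
          cdn→gateway: gateway is gray → back edge
First back edge: cdn → gateway.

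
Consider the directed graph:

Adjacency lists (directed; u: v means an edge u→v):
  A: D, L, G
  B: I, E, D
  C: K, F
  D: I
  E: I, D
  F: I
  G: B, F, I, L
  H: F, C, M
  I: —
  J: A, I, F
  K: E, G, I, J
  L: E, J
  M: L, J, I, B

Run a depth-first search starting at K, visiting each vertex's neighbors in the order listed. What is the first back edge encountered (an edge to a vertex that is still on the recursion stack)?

DFS from K (visiting each vertex's neighbors in the order listed); mark gray on enter, black on exit:
K gray
  E gray
    I gray
    I black
    D gray
      D→I: I black — skip
    D black
  E black
  G gray
    B gray
      B→I: I black — skip
      B→E: E black — skip
      B→D: D black — skip
    B black
    F gray
      F→I: I black — skip
    F black
    G→I: I black — skip
    L gray
      L→E: E black — skip
      J gray
        A gray
          A→D: D black — skip
          A→L: L is gray → back edge
First back edge: A → L.

A->L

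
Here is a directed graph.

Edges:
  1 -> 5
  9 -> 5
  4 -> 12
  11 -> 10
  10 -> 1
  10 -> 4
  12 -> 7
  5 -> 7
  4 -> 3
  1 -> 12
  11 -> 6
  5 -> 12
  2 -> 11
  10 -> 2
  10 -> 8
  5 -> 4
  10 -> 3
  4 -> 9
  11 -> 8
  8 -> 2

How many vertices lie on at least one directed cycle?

7

A vertex is on a directed cycle iff it belongs to a strongly connected component of size ≥ 2 (or has a self-loop).
The vertices on cycles are {2, 4, 5, 8, 9, 10, 11} — 7 in total.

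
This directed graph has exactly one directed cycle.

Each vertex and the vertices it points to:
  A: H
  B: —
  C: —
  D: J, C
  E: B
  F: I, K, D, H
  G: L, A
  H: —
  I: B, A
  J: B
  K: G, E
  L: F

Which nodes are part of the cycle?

DFS with gray/black marking from F:
F gray
  I gray
    B gray
    B black
    A gray
      H gray
      H black
    A black
  I black
  K gray
    G gray
      L gray
        L→F: F is gray → back edge
Back edge closes the cycle F → K → G → L → F; its vertices are {F, G, K, L}.

F, G, K, L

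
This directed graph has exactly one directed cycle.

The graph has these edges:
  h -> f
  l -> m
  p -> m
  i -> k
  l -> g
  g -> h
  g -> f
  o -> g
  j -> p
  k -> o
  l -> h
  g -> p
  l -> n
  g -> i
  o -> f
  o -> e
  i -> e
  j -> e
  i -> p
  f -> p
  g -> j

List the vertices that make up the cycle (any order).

g, i, k, o

DFS with gray/black marking from g:
g gray
  p gray
    m gray
    m black
  p black
  i gray
    i→p: p black — skip
    e gray
    e black
    k gray
      o gray
        o→e: e black — skip
        o→g: g is gray → back edge
Back edge closes the cycle g → i → k → o → g; its vertices are {g, i, k, o}.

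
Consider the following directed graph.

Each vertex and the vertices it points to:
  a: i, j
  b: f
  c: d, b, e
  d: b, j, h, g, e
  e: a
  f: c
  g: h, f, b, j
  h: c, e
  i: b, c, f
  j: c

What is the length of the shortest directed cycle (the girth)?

For each vertex v, BFS finds the shortest path from v back to v.
The shortest such closed walk is d → h → c → d, length 3.

3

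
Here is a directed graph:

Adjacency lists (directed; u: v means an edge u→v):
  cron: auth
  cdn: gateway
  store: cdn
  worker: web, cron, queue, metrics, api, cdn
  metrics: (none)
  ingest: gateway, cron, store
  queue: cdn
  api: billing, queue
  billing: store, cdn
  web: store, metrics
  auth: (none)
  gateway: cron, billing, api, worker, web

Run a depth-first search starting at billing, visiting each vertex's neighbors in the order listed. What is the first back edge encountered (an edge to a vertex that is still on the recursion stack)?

gateway→billing

DFS from billing (visiting each vertex's neighbors in the order listed); mark gray on enter, black on exit:
billing gray
  store gray
    cdn gray
      gateway gray
        cron gray
          auth gray
          auth black
        cron black
        gateway→billing: billing is gray → back edge
First back edge: gateway → billing.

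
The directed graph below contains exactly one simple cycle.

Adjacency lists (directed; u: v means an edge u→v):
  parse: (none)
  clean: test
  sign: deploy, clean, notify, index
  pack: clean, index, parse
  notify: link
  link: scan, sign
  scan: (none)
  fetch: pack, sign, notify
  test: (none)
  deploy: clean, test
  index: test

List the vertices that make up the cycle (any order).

link, sign, notify

DFS with gray/black marking from notify:
notify gray
  link gray
    scan gray
    scan black
    sign gray
      deploy gray
        clean gray
          test gray
          test black
        clean black
        deploy→test: test black — skip
      deploy black
      sign→clean: clean black — skip
      sign→notify: notify is gray → back edge
Back edge closes the cycle notify → link → sign → notify; its vertices are {link, sign, notify}.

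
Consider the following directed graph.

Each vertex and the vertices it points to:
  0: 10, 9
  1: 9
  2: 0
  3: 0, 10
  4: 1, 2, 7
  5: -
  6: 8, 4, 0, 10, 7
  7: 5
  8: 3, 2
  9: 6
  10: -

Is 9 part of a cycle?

9 is on a cycle iff 9 can reach itself via ≥1 edge.
9 → 6 → 0 → 9 — yes.

Yes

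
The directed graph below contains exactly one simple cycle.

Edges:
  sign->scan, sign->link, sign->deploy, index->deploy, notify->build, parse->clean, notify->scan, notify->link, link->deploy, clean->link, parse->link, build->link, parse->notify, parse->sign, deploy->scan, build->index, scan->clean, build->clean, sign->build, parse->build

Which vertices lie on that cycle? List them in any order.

link, scan, clean, deploy

DFS with gray/black marking from scan:
scan gray
  clean gray
    link gray
      deploy gray
        deploy→scan: scan is gray → back edge
Back edge closes the cycle scan → clean → link → deploy → scan; its vertices are {link, scan, clean, deploy}.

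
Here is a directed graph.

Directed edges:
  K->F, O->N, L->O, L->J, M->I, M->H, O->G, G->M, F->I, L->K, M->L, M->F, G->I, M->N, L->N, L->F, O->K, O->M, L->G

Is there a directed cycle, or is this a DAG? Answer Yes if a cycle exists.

DFS with white/gray/black marking, starting from J:
J gray
J black
G gray
  I gray
  I black
  M gray
    L gray
      K gray
        F gray
          F→I: I black — skip
        F black
      K black
      O gray
        O→K: K black — skip
        O→G: G is gray → back edge
Back edge found, so a cycle exists: G → M → L → O → G.

Yes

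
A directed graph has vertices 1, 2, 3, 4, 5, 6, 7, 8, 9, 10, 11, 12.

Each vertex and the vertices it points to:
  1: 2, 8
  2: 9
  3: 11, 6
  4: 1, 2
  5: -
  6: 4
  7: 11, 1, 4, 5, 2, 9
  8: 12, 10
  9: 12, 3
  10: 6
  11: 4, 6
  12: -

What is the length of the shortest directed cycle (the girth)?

5

For each vertex v, BFS finds the shortest path from v back to v.
The shortest such closed walk is 1 → 8 → 10 → 6 → 4 → 1, length 5.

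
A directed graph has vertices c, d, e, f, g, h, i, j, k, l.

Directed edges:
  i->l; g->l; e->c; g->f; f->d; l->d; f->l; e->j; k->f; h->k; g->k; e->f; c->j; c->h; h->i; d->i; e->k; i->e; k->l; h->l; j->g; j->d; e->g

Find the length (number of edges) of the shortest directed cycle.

For each vertex v, BFS finds the shortest path from v back to v.
The shortest such closed walk is i → l → d → i, length 3.

3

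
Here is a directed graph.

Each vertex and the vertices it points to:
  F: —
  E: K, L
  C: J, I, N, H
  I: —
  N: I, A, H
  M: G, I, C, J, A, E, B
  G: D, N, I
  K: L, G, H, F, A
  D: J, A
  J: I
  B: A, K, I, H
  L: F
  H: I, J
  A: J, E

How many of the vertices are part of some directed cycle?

6

A vertex is on a directed cycle iff it belongs to a strongly connected component of size ≥ 2 (or has a self-loop).
The vertices on cycles are {A, D, E, G, K, N} — 6 in total.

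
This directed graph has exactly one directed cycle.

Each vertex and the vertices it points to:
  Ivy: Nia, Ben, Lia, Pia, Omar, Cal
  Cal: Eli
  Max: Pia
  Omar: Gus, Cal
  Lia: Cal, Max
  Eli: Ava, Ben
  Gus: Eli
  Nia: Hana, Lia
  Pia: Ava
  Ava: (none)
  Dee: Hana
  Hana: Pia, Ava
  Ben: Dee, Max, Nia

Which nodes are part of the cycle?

DFS with gray/black marking from Ben:
Ben gray
  Dee gray
    Hana gray
      Pia gray
        Ava gray
        Ava black
      Pia black
      Hana→Ava: Ava black — skip
    Hana black
  Dee black
  Max gray
    Max→Pia: Pia black — skip
  Max black
  Nia gray
    Nia→Hana: Hana black — skip
    Lia gray
      Cal gray
        Eli gray
          Eli→Ava: Ava black — skip
          Eli→Ben: Ben is gray → back edge
Back edge closes the cycle Ben → Nia → Lia → Cal → Eli → Ben; its vertices are {Ben, Cal, Eli, Lia, Nia}.

Ben, Cal, Eli, Lia, Nia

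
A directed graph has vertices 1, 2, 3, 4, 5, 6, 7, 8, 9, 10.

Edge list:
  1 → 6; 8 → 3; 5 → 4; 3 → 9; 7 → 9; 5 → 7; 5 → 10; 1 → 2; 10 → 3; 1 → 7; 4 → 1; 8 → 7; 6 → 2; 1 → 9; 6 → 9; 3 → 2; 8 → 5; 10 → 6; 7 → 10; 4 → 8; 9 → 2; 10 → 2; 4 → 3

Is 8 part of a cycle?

8 is on a cycle iff 8 can reach itself via ≥1 edge.
8 → 5 → 4 → 8 — yes.

Yes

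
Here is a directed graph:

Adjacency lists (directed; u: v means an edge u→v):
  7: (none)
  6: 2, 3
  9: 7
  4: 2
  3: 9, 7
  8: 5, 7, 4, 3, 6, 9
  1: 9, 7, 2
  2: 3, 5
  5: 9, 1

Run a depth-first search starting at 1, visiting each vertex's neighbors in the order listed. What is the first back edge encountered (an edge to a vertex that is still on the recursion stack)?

5→1

DFS from 1 (visiting each vertex's neighbors in the order listed); mark gray on enter, black on exit:
1 gray
  9 gray
    7 gray
    7 black
  9 black
  1→7: 7 black — skip
  2 gray
    3 gray
      3→9: 9 black — skip
      3→7: 7 black — skip
    3 black
    5 gray
      5→9: 9 black — skip
      5→1: 1 is gray → back edge
First back edge: 5 → 1.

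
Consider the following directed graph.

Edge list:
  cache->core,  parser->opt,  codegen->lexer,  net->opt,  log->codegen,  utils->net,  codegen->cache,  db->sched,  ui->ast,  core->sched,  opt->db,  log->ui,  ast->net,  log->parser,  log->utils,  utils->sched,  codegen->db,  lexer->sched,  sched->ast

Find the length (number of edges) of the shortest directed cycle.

For each vertex v, BFS finds the shortest path from v back to v.
The shortest such closed walk is opt → db → sched → ast → net → opt, length 5.

5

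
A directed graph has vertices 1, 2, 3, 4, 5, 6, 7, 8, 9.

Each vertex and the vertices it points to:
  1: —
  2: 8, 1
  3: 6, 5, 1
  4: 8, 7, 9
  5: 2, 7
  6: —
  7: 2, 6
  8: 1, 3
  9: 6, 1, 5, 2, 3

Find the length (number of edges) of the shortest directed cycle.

4

For each vertex v, BFS finds the shortest path from v back to v.
The shortest such closed walk is 3 → 5 → 2 → 8 → 3, length 4.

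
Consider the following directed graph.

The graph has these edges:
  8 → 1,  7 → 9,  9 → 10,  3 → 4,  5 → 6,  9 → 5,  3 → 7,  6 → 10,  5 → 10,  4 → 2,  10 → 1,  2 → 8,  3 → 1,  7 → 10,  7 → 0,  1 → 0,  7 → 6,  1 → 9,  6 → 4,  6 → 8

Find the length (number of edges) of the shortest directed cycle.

For each vertex v, BFS finds the shortest path from v back to v.
The shortest such closed walk is 1 → 9 → 10 → 1, length 3.

3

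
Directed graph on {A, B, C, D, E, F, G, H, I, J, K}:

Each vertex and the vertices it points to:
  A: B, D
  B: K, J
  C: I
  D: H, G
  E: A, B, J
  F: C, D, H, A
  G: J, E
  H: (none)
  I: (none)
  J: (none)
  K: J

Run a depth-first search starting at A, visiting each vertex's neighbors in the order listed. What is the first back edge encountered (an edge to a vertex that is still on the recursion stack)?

DFS from A (visiting each vertex's neighbors in the order listed); mark gray on enter, black on exit:
A gray
  B gray
    K gray
      J gray
      J black
    K black
    B→J: J black — skip
  B black
  D gray
    H gray
    H black
    G gray
      G→J: J black — skip
      E gray
        E→A: A is gray → back edge
First back edge: E → A.

E->A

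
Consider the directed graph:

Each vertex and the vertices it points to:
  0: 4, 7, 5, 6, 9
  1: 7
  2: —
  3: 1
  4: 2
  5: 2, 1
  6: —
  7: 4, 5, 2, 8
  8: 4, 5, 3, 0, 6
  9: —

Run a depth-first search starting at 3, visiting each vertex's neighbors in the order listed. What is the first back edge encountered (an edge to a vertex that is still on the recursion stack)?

5->1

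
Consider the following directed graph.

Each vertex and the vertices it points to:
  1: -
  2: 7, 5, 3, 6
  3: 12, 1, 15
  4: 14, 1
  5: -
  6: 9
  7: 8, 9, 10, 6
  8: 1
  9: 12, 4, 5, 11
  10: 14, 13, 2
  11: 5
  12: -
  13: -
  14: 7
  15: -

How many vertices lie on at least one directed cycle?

7

A vertex is on a directed cycle iff it belongs to a strongly connected component of size ≥ 2 (or has a self-loop).
The vertices on cycles are {2, 4, 6, 7, 9, 10, 14} — 7 in total.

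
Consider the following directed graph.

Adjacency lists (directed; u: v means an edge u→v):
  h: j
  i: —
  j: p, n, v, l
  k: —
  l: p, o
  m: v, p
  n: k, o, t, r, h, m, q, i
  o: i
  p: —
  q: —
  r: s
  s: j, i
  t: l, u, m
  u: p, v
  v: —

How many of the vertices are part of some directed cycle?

A vertex is on a directed cycle iff it belongs to a strongly connected component of size ≥ 2 (or has a self-loop).
The vertices on cycles are {h, j, n, r, s} — 5 in total.

5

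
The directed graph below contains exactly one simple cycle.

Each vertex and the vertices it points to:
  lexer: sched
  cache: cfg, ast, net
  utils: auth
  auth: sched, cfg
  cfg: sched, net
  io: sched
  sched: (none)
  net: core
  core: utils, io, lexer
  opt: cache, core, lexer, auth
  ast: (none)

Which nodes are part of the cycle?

DFS with gray/black marking from core:
core gray
  utils gray
    auth gray
      sched gray
      sched black
      cfg gray
        cfg→sched: sched black — skip
        net gray
          net→core: core is gray → back edge
Back edge closes the cycle core → utils → auth → cfg → net → core; its vertices are {cfg, net, auth, core, utils}.

cfg, net, auth, core, utils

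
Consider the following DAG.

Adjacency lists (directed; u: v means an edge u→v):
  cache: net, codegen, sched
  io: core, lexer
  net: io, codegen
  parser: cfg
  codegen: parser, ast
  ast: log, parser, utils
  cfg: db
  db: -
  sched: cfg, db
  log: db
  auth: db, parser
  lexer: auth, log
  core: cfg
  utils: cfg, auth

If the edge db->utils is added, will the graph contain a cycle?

Adding db→utils creates a cycle iff utils can already reach db.
Path from utils: utils → cfg → db.
So utils → … → db → utils is a cycle.

Yes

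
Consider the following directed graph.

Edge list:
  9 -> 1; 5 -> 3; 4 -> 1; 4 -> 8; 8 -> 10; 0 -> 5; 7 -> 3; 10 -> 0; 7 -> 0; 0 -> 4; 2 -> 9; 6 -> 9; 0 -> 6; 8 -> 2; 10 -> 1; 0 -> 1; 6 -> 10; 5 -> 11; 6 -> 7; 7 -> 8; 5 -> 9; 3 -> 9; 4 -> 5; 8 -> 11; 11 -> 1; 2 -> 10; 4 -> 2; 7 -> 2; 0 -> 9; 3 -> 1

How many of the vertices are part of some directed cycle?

A vertex is on a directed cycle iff it belongs to a strongly connected component of size ≥ 2 (or has a self-loop).
The vertices on cycles are {0, 2, 4, 6, 7, 8, 10} — 7 in total.

7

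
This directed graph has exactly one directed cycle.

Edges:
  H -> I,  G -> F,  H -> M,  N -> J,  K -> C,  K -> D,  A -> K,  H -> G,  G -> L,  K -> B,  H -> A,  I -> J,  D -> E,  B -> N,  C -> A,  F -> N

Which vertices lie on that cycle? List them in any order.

A, C, K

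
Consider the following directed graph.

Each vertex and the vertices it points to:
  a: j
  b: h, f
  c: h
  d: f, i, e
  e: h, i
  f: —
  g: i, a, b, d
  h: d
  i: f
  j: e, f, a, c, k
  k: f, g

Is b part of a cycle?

b lies on a cycle iff there is a path from b back to itself.
Exploring from b, it never reaches itself; equivalently, its strongly connected component is a singleton.

No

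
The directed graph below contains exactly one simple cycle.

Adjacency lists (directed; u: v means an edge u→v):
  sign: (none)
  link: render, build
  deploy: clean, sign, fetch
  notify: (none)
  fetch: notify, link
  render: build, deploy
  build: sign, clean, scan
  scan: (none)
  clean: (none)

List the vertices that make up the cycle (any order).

DFS with gray/black marking from link:
link gray
  render gray
    build gray
      sign gray
      sign black
      clean gray
      clean black
      scan gray
      scan black
    build black
    deploy gray
      deploy→clean: clean black — skip
      deploy→sign: sign black — skip
      fetch gray
        notify gray
        notify black
        fetch→link: link is gray → back edge
Back edge closes the cycle link → render → deploy → fetch → link; its vertices are {link, fetch, deploy, render}.

link, fetch, deploy, render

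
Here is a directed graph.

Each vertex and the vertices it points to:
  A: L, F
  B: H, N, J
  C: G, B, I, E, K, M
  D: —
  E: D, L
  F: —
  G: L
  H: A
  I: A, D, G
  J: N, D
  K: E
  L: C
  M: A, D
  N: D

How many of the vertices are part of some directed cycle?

A vertex is on a directed cycle iff it belongs to a strongly connected component of size ≥ 2 (or has a self-loop).
The vertices on cycles are {A, B, C, E, G, H, I, K, L, M} — 10 in total.

10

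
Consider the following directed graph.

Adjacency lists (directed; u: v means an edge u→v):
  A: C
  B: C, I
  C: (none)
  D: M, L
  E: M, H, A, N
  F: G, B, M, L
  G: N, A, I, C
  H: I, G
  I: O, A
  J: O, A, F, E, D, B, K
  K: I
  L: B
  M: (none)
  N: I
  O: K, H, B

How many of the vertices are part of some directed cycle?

A vertex is on a directed cycle iff it belongs to a strongly connected component of size ≥ 2 (or has a self-loop).
The vertices on cycles are {B, G, H, I, K, N, O} — 7 in total.

7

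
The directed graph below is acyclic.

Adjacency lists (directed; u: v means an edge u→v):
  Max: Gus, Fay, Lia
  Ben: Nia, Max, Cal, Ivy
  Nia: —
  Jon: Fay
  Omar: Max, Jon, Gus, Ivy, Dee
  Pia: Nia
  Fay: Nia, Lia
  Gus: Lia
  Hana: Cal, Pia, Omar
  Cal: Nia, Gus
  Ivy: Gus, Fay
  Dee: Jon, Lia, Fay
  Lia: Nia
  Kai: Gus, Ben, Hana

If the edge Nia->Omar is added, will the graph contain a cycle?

Adding Nia→Omar creates a cycle iff Omar can already reach Nia.
Path from Omar: Omar → Max → Fay → Nia.
So Omar → … → Nia → Omar is a cycle.

Yes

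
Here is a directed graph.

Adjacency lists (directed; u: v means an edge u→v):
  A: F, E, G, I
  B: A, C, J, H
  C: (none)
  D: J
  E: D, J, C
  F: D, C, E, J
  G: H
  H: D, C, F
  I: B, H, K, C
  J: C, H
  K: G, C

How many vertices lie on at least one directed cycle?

A vertex is on a directed cycle iff it belongs to a strongly connected component of size ≥ 2 (or has a self-loop).
The vertices on cycles are {A, B, D, E, F, H, I, J} — 8 in total.

8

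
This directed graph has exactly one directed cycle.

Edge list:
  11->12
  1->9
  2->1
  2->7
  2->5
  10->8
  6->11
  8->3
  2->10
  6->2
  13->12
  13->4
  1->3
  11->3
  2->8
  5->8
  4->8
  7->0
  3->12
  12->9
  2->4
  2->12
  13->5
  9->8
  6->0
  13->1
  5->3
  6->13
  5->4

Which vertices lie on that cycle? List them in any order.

3, 8, 9, 12

DFS with gray/black marking from 12:
12 gray
  9 gray
    8 gray
      3 gray
        3→12: 12 is gray → back edge
Back edge closes the cycle 12 → 9 → 8 → 3 → 12; its vertices are {3, 8, 9, 12}.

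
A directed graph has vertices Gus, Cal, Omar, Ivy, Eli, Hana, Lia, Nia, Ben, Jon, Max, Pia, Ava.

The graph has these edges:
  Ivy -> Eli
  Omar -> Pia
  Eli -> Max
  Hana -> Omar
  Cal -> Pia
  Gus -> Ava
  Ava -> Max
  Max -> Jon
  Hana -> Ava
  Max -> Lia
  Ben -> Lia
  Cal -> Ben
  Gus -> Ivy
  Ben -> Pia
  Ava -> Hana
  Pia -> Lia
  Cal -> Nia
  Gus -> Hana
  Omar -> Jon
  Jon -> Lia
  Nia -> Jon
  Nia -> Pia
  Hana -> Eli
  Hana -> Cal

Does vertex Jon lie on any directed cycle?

No

Jon lies on a cycle iff there is a path from Jon back to itself.
Exploring from Jon, it never reaches itself; equivalently, its strongly connected component is a singleton.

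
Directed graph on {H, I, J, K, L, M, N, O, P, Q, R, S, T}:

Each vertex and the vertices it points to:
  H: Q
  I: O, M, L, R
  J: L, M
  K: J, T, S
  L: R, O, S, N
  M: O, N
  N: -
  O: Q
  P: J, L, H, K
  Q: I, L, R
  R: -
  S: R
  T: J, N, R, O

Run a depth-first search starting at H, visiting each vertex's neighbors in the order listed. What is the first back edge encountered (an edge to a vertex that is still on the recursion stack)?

O→Q

DFS from H (visiting each vertex's neighbors in the order listed); mark gray on enter, black on exit:
H gray
  Q gray
    I gray
      O gray
        O→Q: Q is gray → back edge
First back edge: O → Q.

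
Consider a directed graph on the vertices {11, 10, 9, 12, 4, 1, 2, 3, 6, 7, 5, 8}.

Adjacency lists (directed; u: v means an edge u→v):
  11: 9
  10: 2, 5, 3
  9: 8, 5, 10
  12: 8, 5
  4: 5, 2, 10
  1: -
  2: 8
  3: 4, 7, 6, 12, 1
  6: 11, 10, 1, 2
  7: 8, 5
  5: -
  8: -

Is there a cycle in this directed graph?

Yes

DFS with white/gray/black marking, starting from 4:
4 gray
  5 gray
  5 black
  2 gray
    8 gray
    8 black
  2 black
  10 gray
    10→2: 2 black — skip
    10→5: 5 black — skip
    3 gray
      3→4: 4 is gray → back edge
Back edge found, so a cycle exists: 4 → 10 → 3 → 4.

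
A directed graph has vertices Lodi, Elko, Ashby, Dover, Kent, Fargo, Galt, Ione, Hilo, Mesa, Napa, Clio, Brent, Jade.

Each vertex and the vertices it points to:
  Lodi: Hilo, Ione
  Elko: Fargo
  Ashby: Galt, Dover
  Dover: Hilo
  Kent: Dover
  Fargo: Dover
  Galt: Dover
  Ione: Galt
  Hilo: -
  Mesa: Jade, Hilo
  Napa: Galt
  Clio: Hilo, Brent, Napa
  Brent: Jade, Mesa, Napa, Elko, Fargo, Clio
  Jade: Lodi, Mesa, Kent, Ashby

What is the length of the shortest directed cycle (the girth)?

For each vertex v, BFS finds the shortest path from v back to v.
The shortest such closed walk is Clio → Brent → Clio, length 2.

2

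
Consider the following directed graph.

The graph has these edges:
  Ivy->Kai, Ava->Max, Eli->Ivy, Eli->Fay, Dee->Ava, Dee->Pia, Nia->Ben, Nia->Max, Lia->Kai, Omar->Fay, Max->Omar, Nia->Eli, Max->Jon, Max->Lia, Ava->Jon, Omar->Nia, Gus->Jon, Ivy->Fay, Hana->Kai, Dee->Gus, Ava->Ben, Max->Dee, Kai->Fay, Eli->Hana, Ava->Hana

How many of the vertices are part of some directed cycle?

5

A vertex is on a directed cycle iff it belongs to a strongly connected component of size ≥ 2 (or has a self-loop).
The vertices on cycles are {Ava, Dee, Max, Nia, Omar} — 5 in total.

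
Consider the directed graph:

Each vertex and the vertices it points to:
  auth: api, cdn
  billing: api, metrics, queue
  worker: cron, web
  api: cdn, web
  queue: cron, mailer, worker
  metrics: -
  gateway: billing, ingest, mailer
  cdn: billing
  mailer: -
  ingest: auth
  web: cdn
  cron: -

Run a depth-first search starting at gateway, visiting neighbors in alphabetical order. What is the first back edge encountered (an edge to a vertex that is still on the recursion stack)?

cdn→billing

DFS from gateway (visiting neighbors in alphabetical order); mark gray on enter, black on exit:
gateway gray
  billing gray
    api gray
      cdn gray
        cdn→billing: billing is gray → back edge
First back edge: cdn → billing.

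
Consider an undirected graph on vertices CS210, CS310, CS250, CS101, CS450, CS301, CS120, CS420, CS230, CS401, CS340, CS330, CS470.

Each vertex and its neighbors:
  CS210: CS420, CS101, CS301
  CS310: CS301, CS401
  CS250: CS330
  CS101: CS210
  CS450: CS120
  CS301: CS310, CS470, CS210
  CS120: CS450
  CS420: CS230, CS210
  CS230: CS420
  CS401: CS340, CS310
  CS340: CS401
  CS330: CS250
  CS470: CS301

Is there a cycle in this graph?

DFS, tracking each vertex's parent; an edge to a visited non-parent vertex closes a cycle.
Start from CS330:
visit CS330 (parent –)
  visit CS250 (parent CS330)
    CS250–CS330: parent, skip
visit CS210 (parent –)
  visit CS420 (parent CS210)
    visit CS230 (parent CS420)
      CS230–CS420: parent, skip
    CS420–CS210: parent, skip
  visit CS101 (parent CS210)
    CS101–CS210: parent, skip
  visit CS301 (parent CS210)
    visit CS310 (parent CS301)
      CS310–CS301: parent, skip
      visit CS401 (parent CS310)
        visit CS340 (parent CS401)
          CS340–CS401: parent, skip
        CS401–CS310: parent, skip
    visit CS470 (parent CS301)
      CS470–CS301: parent, skip
    CS301–CS210: parent, skip
visit CS450 (parent –)
  visit CS120 (parent CS450)
    CS120–CS450: parent, skip
No non-parent visited neighbor found — the graph is a forest.

No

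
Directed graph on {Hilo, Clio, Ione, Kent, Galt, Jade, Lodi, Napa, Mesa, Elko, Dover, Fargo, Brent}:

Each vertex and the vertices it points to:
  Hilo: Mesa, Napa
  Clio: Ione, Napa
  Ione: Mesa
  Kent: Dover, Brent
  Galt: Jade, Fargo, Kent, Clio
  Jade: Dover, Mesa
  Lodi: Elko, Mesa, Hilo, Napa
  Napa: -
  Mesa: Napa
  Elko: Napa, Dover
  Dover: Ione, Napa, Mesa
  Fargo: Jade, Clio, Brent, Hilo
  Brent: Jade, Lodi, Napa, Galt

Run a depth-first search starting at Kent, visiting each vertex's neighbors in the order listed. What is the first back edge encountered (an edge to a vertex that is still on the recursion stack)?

DFS from Kent (visiting each vertex's neighbors in the order listed); mark gray on enter, black on exit:
Kent gray
  Dover gray
    Ione gray
      Mesa gray
        Napa gray
        Napa black
      Mesa black
    Ione black
    Dover→Napa: Napa black — skip
    Dover→Mesa: Mesa black — skip
  Dover black
  Brent gray
    Jade gray
      Jade→Dover: Dover black — skip
      Jade→Mesa: Mesa black — skip
    Jade black
    Lodi gray
      Elko gray
        Elko→Napa: Napa black — skip
        Elko→Dover: Dover black — skip
      Elko black
      Lodi→Mesa: Mesa black — skip
      Hilo gray
        Hilo→Mesa: Mesa black — skip
        Hilo→Napa: Napa black — skip
      Hilo black
      Lodi→Napa: Napa black — skip
    Lodi black
    Brent→Napa: Napa black — skip
    Galt gray
      Galt→Jade: Jade black — skip
      Fargo gray
        Fargo→Jade: Jade black — skip
        Clio gray
          Clio→Ione: Ione black — skip
          Clio→Napa: Napa black — skip
        Clio black
        Fargo→Brent: Brent is gray → back edge
First back edge: Fargo → Brent.

Fargo→Brent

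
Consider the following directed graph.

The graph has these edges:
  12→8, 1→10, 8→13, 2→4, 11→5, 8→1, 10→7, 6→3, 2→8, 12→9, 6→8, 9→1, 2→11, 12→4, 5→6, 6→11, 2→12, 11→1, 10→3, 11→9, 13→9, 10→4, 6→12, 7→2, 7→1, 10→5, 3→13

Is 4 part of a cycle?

4 lies on a cycle iff there is a path from 4 back to itself.
Exploring from 4, it never reaches itself; equivalently, its strongly connected component is a singleton.

No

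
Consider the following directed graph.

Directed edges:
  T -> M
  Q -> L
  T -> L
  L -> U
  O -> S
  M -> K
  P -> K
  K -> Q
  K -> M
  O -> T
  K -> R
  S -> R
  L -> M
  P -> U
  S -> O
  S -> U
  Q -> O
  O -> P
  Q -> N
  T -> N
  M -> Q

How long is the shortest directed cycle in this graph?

2

For each vertex v, BFS finds the shortest path from v back to v.
The shortest such closed walk is O → S → O, length 2.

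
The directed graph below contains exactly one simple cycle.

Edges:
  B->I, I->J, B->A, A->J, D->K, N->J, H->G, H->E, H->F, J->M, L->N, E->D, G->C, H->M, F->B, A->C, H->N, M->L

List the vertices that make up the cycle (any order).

J, L, M, N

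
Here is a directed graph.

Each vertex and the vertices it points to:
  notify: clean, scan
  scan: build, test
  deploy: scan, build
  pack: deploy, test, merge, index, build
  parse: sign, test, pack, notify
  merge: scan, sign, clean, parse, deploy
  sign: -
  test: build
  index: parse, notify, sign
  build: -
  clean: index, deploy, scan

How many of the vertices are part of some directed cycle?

A vertex is on a directed cycle iff it belongs to a strongly connected component of size ≥ 2 (or has a self-loop).
The vertices on cycles are {pack, clean, index, merge, parse, notify} — 6 in total.

6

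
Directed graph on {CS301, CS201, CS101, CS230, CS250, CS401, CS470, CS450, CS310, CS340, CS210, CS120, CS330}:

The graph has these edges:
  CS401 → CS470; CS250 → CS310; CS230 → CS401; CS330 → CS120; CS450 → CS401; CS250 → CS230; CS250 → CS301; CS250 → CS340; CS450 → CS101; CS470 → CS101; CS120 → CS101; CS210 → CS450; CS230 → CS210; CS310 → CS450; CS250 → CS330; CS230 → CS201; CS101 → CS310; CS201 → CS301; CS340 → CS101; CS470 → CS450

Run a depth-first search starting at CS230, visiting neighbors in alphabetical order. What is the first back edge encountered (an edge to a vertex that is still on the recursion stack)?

DFS from CS230 (visiting neighbors in alphabetical order); mark gray on enter, black on exit:
CS230 gray
  CS201 gray
    CS301 gray
    CS301 black
  CS201 black
  CS210 gray
    CS450 gray
      CS101 gray
        CS310 gray
          CS310→CS450: CS450 is gray → back edge
First back edge: CS310 → CS450.

CS310->CS450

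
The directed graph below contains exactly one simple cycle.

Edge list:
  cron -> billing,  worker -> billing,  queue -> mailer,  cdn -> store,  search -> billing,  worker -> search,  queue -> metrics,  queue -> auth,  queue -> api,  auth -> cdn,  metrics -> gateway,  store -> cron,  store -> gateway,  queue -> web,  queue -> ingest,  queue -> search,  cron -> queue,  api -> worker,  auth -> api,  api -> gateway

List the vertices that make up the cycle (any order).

cdn, auth, cron, queue, store

DFS with gray/black marking from queue:
queue gray
  api gray
    worker gray
      billing gray
      billing black
      search gray
        search→billing: billing black — skip
      search black
    worker black
    gateway gray
    gateway black
  api black
  queue→search: search black — skip
  metrics gray
    metrics→gateway: gateway black — skip
  metrics black
  mailer gray
  mailer black
  auth gray
    auth→api: api black — skip
    cdn gray
      store gray
        cron gray
          cron→queue: queue is gray → back edge
Back edge closes the cycle queue → auth → cdn → store → cron → queue; its vertices are {cdn, auth, cron, queue, store}.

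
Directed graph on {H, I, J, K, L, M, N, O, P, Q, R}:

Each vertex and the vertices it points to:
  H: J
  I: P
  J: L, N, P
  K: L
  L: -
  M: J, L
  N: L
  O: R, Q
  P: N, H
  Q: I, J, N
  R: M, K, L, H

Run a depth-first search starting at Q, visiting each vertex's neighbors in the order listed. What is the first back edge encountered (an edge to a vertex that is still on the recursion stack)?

J→P

DFS from Q (visiting each vertex's neighbors in the order listed); mark gray on enter, black on exit:
Q gray
  I gray
    P gray
      N gray
        L gray
        L black
      N black
      H gray
        J gray
          J→L: L black — skip
          J→N: N black — skip
          J→P: P is gray → back edge
First back edge: J → P.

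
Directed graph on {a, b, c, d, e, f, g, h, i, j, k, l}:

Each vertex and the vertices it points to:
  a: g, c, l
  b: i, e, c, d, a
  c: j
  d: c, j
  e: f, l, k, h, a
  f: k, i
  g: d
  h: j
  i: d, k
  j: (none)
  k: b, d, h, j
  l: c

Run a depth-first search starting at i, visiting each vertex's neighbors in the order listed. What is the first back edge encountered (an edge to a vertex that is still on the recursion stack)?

DFS from i (visiting each vertex's neighbors in the order listed); mark gray on enter, black on exit:
i gray
  d gray
    c gray
      j gray
      j black
    c black
    d→j: j black — skip
  d black
  k gray
    b gray
      b→i: i is gray → back edge
First back edge: b → i.

b→i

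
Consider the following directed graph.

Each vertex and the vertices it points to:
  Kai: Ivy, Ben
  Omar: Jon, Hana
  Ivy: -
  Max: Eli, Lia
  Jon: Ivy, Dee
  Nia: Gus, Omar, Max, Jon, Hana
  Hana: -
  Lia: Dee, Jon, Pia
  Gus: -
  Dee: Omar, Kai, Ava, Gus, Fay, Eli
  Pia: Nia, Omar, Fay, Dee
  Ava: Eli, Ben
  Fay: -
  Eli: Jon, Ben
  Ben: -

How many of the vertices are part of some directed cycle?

A vertex is on a directed cycle iff it belongs to a strongly connected component of size ≥ 2 (or has a self-loop).
The vertices on cycles are {Ava, Dee, Eli, Jon, Lia, Max, Nia, Pia, Omar} — 9 in total.

9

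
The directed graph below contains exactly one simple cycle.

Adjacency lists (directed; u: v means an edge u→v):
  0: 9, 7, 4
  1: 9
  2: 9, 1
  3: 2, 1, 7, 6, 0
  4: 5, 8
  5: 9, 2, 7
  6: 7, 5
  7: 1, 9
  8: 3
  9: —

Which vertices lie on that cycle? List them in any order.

DFS with gray/black marking from 0:
0 gray
  9 gray
  9 black
  7 gray
    1 gray
      1→9: 9 black — skip
    1 black
    7→9: 9 black — skip
  7 black
  4 gray
    5 gray
      5→9: 9 black — skip
      2 gray
        2→9: 9 black — skip
        2→1: 1 black — skip
      2 black
      5→7: 7 black — skip
    5 black
    8 gray
      3 gray
        3→2: 2 black — skip
        3→1: 1 black — skip
        3→7: 7 black — skip
        6 gray
          6→7: 7 black — skip
          6→5: 5 black — skip
        6 black
        3→0: 0 is gray → back edge
Back edge closes the cycle 0 → 4 → 8 → 3 → 0; its vertices are {0, 3, 4, 8}.

0, 3, 4, 8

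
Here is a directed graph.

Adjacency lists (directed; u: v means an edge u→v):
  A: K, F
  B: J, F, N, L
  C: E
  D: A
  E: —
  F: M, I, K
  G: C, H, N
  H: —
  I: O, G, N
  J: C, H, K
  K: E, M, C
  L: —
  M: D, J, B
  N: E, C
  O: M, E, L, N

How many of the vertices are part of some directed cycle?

A vertex is on a directed cycle iff it belongs to a strongly connected component of size ≥ 2 (or has a self-loop).
The vertices on cycles are {A, B, D, F, I, J, K, M, O} — 9 in total.

9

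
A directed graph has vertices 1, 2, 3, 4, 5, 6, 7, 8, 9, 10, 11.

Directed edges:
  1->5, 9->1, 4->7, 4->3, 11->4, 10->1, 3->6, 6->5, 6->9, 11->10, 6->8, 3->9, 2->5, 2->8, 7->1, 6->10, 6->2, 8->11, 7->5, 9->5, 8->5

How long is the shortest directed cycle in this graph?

5

For each vertex v, BFS finds the shortest path from v back to v.
The shortest such closed walk is 4 → 3 → 6 → 8 → 11 → 4, length 5.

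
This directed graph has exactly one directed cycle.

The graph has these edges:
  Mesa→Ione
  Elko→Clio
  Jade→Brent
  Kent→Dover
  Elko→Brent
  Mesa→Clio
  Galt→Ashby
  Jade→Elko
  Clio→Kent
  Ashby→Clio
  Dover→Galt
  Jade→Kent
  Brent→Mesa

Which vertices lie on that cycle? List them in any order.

DFS with gray/black marking from Kent:
Kent gray
  Dover gray
    Galt gray
      Ashby gray
        Clio gray
          Clio→Kent: Kent is gray → back edge
Back edge closes the cycle Kent → Dover → Galt → Ashby → Clio → Kent; its vertices are {Clio, Galt, Kent, Ashby, Dover}.

Clio, Galt, Kent, Ashby, Dover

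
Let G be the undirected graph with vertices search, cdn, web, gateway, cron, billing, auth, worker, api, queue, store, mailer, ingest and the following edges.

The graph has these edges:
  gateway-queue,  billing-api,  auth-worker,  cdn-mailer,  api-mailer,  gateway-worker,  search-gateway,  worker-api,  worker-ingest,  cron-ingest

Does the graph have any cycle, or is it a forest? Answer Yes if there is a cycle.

DFS, tracking each vertex's parent; an edge to a visited non-parent vertex closes a cycle.
Start from auth:
visit auth (parent –)
  visit worker (parent auth)
    visit ingest (parent worker)
      ingest–worker: parent, skip
      visit cron (parent ingest)
        cron–ingest: parent, skip
    visit api (parent worker)
      visit mailer (parent api)
        visit cdn (parent mailer)
          cdn–mailer: parent, skip
        mailer–api: parent, skip
      visit billing (parent api)
        billing–api: parent, skip
      api–worker: parent, skip
    worker–auth: parent, skip
    visit gateway (parent worker)
      visit queue (parent gateway)
        queue–gateway: parent, skip
      gateway–worker: parent, skip
      visit search (parent gateway)
        search–gateway: parent, skip
visit web (parent –)
visit store (parent –)
No non-parent visited neighbor found — the graph is a forest.

No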